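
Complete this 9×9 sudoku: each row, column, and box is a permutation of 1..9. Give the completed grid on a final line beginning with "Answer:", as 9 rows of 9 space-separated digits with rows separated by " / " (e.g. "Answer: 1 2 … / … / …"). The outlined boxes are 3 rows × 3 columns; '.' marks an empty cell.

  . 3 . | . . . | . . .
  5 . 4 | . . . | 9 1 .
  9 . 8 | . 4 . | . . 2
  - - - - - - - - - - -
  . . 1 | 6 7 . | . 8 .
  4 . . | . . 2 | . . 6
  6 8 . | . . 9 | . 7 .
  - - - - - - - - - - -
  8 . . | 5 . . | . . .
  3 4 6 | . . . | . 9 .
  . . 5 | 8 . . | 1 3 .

Step 1. [r5c8∈{5}] nothing but 5 survives at r5c8. So r5c8=5.
Step 2. [r5c7∈{3}] only 3 remains possible at r5c7, so r5c7=3.
Step 3. [r7c8∈{2,4,6}] col 8 places 2 nowhere but r7c8 ⇒ r7c8=2.
Step 4. [r4c6∈{3,4,5}] row 4 places 3 nowhere but r4c6, so r4c6=3.
Step 5. [r7c7∈{4,6,7}] 6 has one home in box 9: r7c7, so r7c7=6.
Step 6. [r5c4∈{1}] r5c4's peers cover all but 1, so r5c4=1.
Step 7. [r4c1∈{2}] nothing but 2 survives at r4c1. So r4c1=2.
Step 8. [r9c1∈{7}] r9c1 is down to just 7. So r9c1=7.
Step 9. [r9c9∈{4}] r9c9 is down to just 4 ⇒ r9c9=4.
Step 10. [r7c9∈{7}] r7c9 is down to just 7. So r7c9=7.
Step 11. [r7c2∈{1,9}] 1 has one home in box 7: r7c2, so r7c2=1.
Step 12. [r3c6∈{1,5,6,7}] row 3 places 1 nowhere but r3c6, so r3c6=1.
Step 13. [r1c6∈{5,6,7,8}] across col 6, 5 lands solely at r1c6, so r1c6=5.
Step 14. [r2c6∈{6,7,8}] across col 6, 8 lands solely at r2c6, so r2c6=8.
Step 15. [r1c3∈{2,7}] col 3 places 2 nowhere but r1c3, so r1c3=2.
Step 16. [r3c4∈{3,7}] 3 has one home in row 3: r3c4 ⇒ r3c4=3.
Step 17. [r7c3∈{9}] nothing but 9 survives at r7c3, so r7c3=9.
Step 18. [r9c5∈{2,6,9}] in row 9, 9 fits only at r9c5. So r9c5=9.
Step 19. [r1c8∈{4,6}] across col 8, 4 lands solely at r1c8. So r1c8=4.
Step 20. [r3c7∈{5,7}] 5 has one home in row 3: r3c7, so r3c7=5.
Step 21. [r3c2∈{6,7}] r3c2 is the only open cell in row 3 admitting 7 ⇒ r3c2=7.
Step 22. [r2c4∈{2,7}] 7 has one home in row 2: r2c4, so r2c4=7.
Step 23. [r8c7∈{8}] r8c7's peers cover all but 8 ⇒ r8c7=8.
Step 24. [r2c5∈{2,6}] r2c5 is the only open cell in row 2 admitting 2 ⇒ r2c5=2.
Step 25. [r4c9∈{9}] r4c9's peers cover all but 9, so r4c9=9.
Step 26. [r6c4∈{4}] r6c4 has the single candidate 4, so r6c4=4.
Step 27. [r8c5∈{1}] r8c5's peers cover all but 1, so r8c5=1.
Step 28. [r5c2∈{9}] only 9 remains possible at r5c2 ⇒ r5c2=9.
Step 29. [r1c1∈{1}] nothing but 1 survives at r1c1, so r1c1=1.
Step 30. [r7c5∈{3}] r7c5's peers cover all but 3, so r7c5=3.
Step 31. [r9c2∈{2}] r9c2 is down to just 2. So r9c2=2.
Step 32. [r5c5∈{8}] r5c5's peers cover all but 8, so r5c5=8.
Step 33. [r1c9∈{8}] r1c9 is down to just 8. So r1c9=8.
Step 34. [r4c7∈{4}] only 4 remains possible at r4c7 ⇒ r4c7=4.
Step 35. [r6c3∈{3}] nothing but 3 survives at r6c3 ⇒ r6c3=3.
Step 36. [r7c6∈{4}] nothing but 4 survives at r7c6, so r7c6=4.
Step 37. [r1c5∈{6}] r1c5 is down to just 6, so r1c5=6.
Step 38. [r8c6∈{7}] r8c6's peers cover all but 7, so r8c6=7.
Step 39. [r2c9∈{3}] r2c9's peers cover all but 3. So r2c9=3.
Step 40. [r5c3∈{7}] r5c3 is down to just 7. So r5c3=7.
Step 41. [r4c2∈{5}] r4c2 has the single candidate 5. So r4c2=5.
Step 42. [r1c4∈{9}] nothing but 9 survives at r1c4, so r1c4=9.
Step 43. [r6c5∈{5}] only 5 remains possible at r6c5, so r6c5=5.
Step 44. [r9c6∈{6}] r9c6 has the single candidate 6, so r9c6=6.
Step 45. [r2c2∈{6}] r2c2 is down to just 6 ⇒ r2c2=6.
Step 46. [r6c9∈{1}] nothing but 1 survives at r6c9, so r6c9=1.
Step 47. [r1c7∈{7}] only 7 remains possible at r1c7. So r1c7=7.
Step 48. [r6c7∈{2}] r6c7 has the single candidate 2. So r6c7=2.
Step 49. [r8c4∈{2}] r8c4 is down to just 2 ⇒ r8c4=2.
Step 50. [r8c9∈{5}] r8c9 has the single candidate 5. So r8c9=5.
Step 51. [r3c8∈{6}] r3c8's peers cover all but 6, so r3c8=6.

Answer: 1 3 2 9 6 5 7 4 8 / 5 6 4 7 2 8 9 1 3 / 9 7 8 3 4 1 5 6 2 / 2 5 1 6 7 3 4 8 9 / 4 9 7 1 8 2 3 5 6 / 6 8 3 4 5 9 2 7 1 / 8 1 9 5 3 4 6 2 7 / 3 4 6 2 1 7 8 9 5 / 7 2 5 8 9 6 1 3 4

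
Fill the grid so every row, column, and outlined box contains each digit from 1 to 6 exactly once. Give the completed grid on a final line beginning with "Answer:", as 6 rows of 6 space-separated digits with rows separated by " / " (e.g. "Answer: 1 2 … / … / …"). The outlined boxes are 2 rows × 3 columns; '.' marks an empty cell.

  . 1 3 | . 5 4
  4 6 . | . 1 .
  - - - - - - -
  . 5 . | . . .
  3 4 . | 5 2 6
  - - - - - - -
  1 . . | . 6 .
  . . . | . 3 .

Step 1. [r6c2∈{2}] nothing but 2 survives at r6c2. So r6c2=2.
Step 2. [r6c1∈{5,6}] across col 1, 5 lands solely at r6c1, so r6c1=5.
Step 3. [r1c1∈{2}] nothing but 2 survives at r1c1, so r1c1=2.
Step 4. [r6c3∈{4,6}] 6 has one home in row 6: r6c3 ⇒ r6c3=6.
Step 5. [r6c4∈{1,4}] across row 6, 4 lands solely at r6c4. So r6c4=4.
Step 6. [r3c4∈{1,3}] in col 4, 1 fits only at r3c4. So r3c4=1.
Step 7. [r5c4∈{2}] r5c4's peers cover all but 2. So r5c4=2.
Step 8. [r3c6∈{3}] nothing but 3 survives at r3c6. So r3c6=3.
Step 9. [r2c3∈{5}] r2c3 has the single candidate 5. So r2c3=5.
Step 10. [r3c3∈{2}] only 2 remains possible at r3c3 ⇒ r3c3=2.
Step 11. [r5c3∈{4}] nothing but 4 survives at r5c3. So r5c3=4.
Step 12. [r2c6∈{2}] r2c6 is down to just 2, so r2c6=2.
Step 13. [r4c3∈{1}] r4c3's peers cover all but 1 ⇒ r4c3=1.
Step 14. [r3c1∈{6}] nothing but 6 survives at r3c1. So r3c1=6.
Step 15. [r2c4∈{3}] r2c4 has the single candidate 3, so r2c4=3.
Step 16. [r5c2∈{3}] r5c2's peers cover all but 3. So r5c2=3.
Step 17. [r3c5∈{4}] nothing but 4 survives at r3c5. So r3c5=4.
Step 18. [r6c6∈{1}] r6c6 is down to just 1, so r6c6=1.
Step 19. [r5c6∈{5}] r5c6 has the single candidate 5, so r5c6=5.
Step 20. [r1c4∈{6}] nothing but 6 survives at r1c4 ⇒ r1c4=6.

Answer: 2 1 3 6 5 4 / 4 6 5 3 1 2 / 6 5 2 1 4 3 / 3 4 1 5 2 6 / 1 3 4 2 6 5 / 5 2 6 4 3 1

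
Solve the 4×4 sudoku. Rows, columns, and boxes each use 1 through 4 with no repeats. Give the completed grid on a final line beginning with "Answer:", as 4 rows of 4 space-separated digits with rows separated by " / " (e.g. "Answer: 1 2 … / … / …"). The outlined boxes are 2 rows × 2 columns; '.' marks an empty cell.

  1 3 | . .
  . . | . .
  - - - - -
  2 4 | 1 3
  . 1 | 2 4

Step 1. [r2c2∈{2}] r2c2 has the single candidate 2 ⇒ r2c2=2.
Step 2. [r1c3∈{4}] r1c3 has the single candidate 4 ⇒ r1c3=4.
Step 3. [r2c3∈{3}] r2c3 has the single candidate 3 ⇒ r2c3=3.
Step 4. [r1c4∈{2}] r1c4 has the single candidate 2 ⇒ r1c4=2.
Step 5. [r4c1∈{3}] r4c1's peers cover all but 3 ⇒ r4c1=3.
Step 6. [r2c4∈{1}] only 1 remains possible at r2c4, so r2c4=1.
Step 7. [r2c1∈{4}] r2c1's peers cover all but 4, so r2c1=4.

Answer: 1 3 4 2 / 4 2 3 1 / 2 4 1 3 / 3 1 2 4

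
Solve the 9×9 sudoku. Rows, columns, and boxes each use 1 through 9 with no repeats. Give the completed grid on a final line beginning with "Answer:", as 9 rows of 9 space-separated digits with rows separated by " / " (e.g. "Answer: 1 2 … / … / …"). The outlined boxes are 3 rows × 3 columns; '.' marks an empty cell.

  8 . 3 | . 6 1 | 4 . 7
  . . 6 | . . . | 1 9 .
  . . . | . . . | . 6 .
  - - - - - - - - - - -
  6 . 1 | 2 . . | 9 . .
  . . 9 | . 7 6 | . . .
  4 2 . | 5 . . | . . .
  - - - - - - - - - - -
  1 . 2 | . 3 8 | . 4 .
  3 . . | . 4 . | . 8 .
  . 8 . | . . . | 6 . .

Step 1. [r5c1∈{5}] r5c1's peers cover all but 5, so r5c1=5.
Step 2. [r1c4∈{9}] r1c4 has the single candidate 9 ⇒ r1c4=9.
Step 3. [r1c2∈{5}] r1c2 has the single candidate 5, so r1c2=5.
Step 4. [r5c2∈{3}] r5c2 has the single candidate 3, so r5c2=3.
Step 5. [r4c2∈{7}] nothing but 7 survives at r4c2 ⇒ r4c2=7.
Step 6. [r1c8∈{2}] only 2 remains possible at r1c8 ⇒ r1c8=2.
Step 7. [r4c5∈{8}] r4c5's peers cover all but 8, so r4c5=8.
Step 8. [r5c8∈{1}] r5c8 is down to just 1 ⇒ r5c8=1.
Step 9. [r2c2∈{4}] only 4 remains possible at r2c2, so r2c2=4.
Step 10. [r3c3∈{7}] only 7 remains possible at r3c3 ⇒ r3c3=7.
Step 11. [r9c1∈{7,9}] col 1 places 7 nowhere but r9c1. So r9c1=7.
Step 12. [r8c3∈{5}] r8c3 has the single candidate 5. So r8c3=5.
Step 13. [r5c4∈{4}] r5c4 is down to just 4 ⇒ r5c4=4.
Step 14. [r4c6∈{3}] r4c6's peers cover all but 3, so r4c6=3.
Step 15. [r2c1∈{2}] r2c1 is down to just 2, so r2c1=2.
Step 16. [r2c5∈{5}] r2c5 is down to just 5. So r2c5=5.
Step 17. [r9c6∈{2,5,9}] col 6 places 5 nowhere but r9c6 ⇒ r9c6=5.
Step 18. [r9c4∈{1}] only 1 remains possible at r9c4 ⇒ r9c4=1.
Step 19. [r2c6∈{7}] nothing but 7 survives at r2c6, so r2c6=7.
Step 20. [r6c6∈{9}] nothing but 9 survives at r6c6. So r6c6=9.
Step 21. [r8c6∈{2}] r8c6's peers cover all but 2. So r8c6=2.
Step 22. [r9c9∈{2,3,9}] across row 9, 2 lands solely at r9c9, so r9c9=2.
Step 23. [r5c9∈{8}] r5c9's peers cover all but 8. So r5c9=8.
Step 24. [r2c9∈{3}] only 3 remains possible at r2c9 ⇒ r2c9=3.
Step 25. [r3c9∈{5}] r3c9's peers cover all but 5 ⇒ r3c9=5.
Step 26. [r8c7∈{7}] r8c7 has the single candidate 7. So r8c7=7.
Step 27. [r8c4∈{6}] only 6 remains possible at r8c4, so r8c4=6.
Step 28. [r8c2∈{9}] r8c2's peers cover all but 9 ⇒ r8c2=9.
Step 29. [r6c7∈{3}] r6c7 is down to just 3, so r6c7=3.
Step 30. [r3c4∈{3,8}] 3 has one home in row 3: r3c4, so r3c4=3.
Step 31. [r7c4∈{7}] r7c4's peers cover all but 7. So r7c4=7.
Step 32. [r8c9∈{1}] r8c9 has the single candidate 1, so r8c9=1.
Step 33. [r3c5∈{2}] r3c5's peers cover all but 2, so r3c5=2.
Step 34. [r9c8∈{3}] nothing but 3 survives at r9c8 ⇒ r9c8=3.
Step 35. [r3c2∈{1}] r3c2 has the single candidate 1, so r3c2=1.
Step 36. [r9c3∈{4}] r9c3 has the single candidate 4 ⇒ r9c3=4.
Step 37. [r4c8∈{5}] r4c8 is down to just 5 ⇒ r4c8=5.
Step 38. [r5c7∈{2}] only 2 remains possible at r5c7 ⇒ r5c7=2.
Step 39. [r6c8∈{7}] nothing but 7 survives at r6c8. So r6c8=7.
Step 40. [r9c5∈{9}] r9c5 is down to just 9. So r9c5=9.
Step 41. [r3c7∈{8}] only 8 remains possible at r3c7, so r3c7=8.
Step 42. [r7c7∈{5}] nothing but 5 survives at r7c7, so r7c7=5.
Step 43. [r6c9∈{6}] nothing but 6 survives at r6c9 ⇒ r6c9=6.
Step 44. [r3c6∈{4}] r3c6 is down to just 4, so r3c6=4.
Step 45. [r6c3∈{8}] r6c3's peers cover all but 8, so r6c3=8.
Step 46. [r4c9∈{4}] r4c9's peers cover all but 4, so r4c9=4.
Step 47. [r2c4∈{8}] r2c4 has the single candidate 8, so r2c4=8.
Step 48. [r7c9∈{9}] r7c9 is down to just 9 ⇒ r7c9=9.
Step 49. [r3c1∈{9}] r3c1 has the single candidate 9 ⇒ r3c1=9.
Step 50. [r6c5∈{1}] nothing but 1 survives at r6c5 ⇒ r6c5=1.
Step 51. [r7c2∈{6}] r7c2 is down to just 6. So r7c2=6.

Answer: 8 5 3 9 6 1 4 2 7 / 2 4 6 8 5 7 1 9 3 / 9 1 7 3 2 4 8 6 5 / 6 7 1 2 8 3 9 5 4 / 5 3 9 4 7 6 2 1 8 / 4 2 8 5 1 9 3 7 6 / 1 6 2 7 3 8 5 4 9 / 3 9 5 6 4 2 7 8 1 / 7 8 4 1 9 5 6 3 2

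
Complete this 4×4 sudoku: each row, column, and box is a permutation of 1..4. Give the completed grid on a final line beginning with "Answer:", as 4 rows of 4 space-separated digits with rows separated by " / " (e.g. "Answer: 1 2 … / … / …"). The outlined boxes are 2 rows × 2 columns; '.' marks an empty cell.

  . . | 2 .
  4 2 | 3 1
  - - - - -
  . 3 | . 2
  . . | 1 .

Step 1. [r4c2∈{4}] r4c2's peers cover all but 4 ⇒ r4c2=4.
Step 2. [r3c1∈{1}] r3c1's peers cover all but 1. So r3c1=1.
Step 3. [r4c1∈{2}] r4c1's peers cover all but 2. So r4c1=2.
Step 4. [r1c1∈{3}] r1c1's peers cover all but 3 ⇒ r1c1=3.
Step 5. [r4c4∈{3}] r4c4 is down to just 3 ⇒ r4c4=3.
Step 6. [r3c3∈{4}] r3c3 has the single candidate 4 ⇒ r3c3=4.
Step 7. [r1c2∈{1}] only 1 remains possible at r1c2 ⇒ r1c2=1.
Step 8. [r1c4∈{4}] only 4 remains possible at r1c4 ⇒ r1c4=4.

Answer: 3 1 2 4 / 4 2 3 1 / 1 3 4 2 / 2 4 1 3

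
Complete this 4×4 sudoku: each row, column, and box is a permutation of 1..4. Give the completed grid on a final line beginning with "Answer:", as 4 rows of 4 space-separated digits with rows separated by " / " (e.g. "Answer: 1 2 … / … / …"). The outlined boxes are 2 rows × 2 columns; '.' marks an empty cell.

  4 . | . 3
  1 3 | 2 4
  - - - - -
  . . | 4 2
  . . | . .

Step 1. [r4c4∈{1}] r4c4 is down to just 1. So r4c4=1.
Step 2. [r4c1∈{2,3}] across col 1, 2 lands solely at r4c1, so r4c1=2.
Step 3. [r1c2∈{2}] r1c2's peers cover all but 2 ⇒ r1c2=2.
Step 4. [r4c3∈{3}] r4c3 is down to just 3, so r4c3=3.
Step 5. [r4c2∈{4}] nothing but 4 survives at r4c2 ⇒ r4c2=4.
Step 6. [r3c2∈{1}] r3c2 has the single candidate 1 ⇒ r3c2=1.
Step 7. [r3c1∈{3}] r3c1's peers cover all but 3 ⇒ r3c1=3.
Step 8. [r1c3∈{1}] r1c3's peers cover all but 1 ⇒ r1c3=1.

Answer: 4 2 1 3 / 1 3 2 4 / 3 1 4 2 / 2 4 3 1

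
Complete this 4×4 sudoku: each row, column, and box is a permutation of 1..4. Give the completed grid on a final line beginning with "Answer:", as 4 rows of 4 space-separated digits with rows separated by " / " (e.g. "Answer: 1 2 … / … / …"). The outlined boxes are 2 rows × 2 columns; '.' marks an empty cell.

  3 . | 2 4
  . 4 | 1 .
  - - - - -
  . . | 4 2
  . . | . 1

Step 1. [r3c2∈{1,3}] in row 3, 3 fits only at r3c2. So r3c2=3.
Step 2. [r4c2∈{2}] r4c2's peers cover all but 2, so r4c2=2.
Step 3. [r1c2∈{1}] r1c2 is down to just 1. So r1c2=1.
Step 4. [r4c1∈{4}] nothing but 4 survives at r4c1. So r4c1=4.
Step 5. [r3c1∈{1}] r3c1 has the single candidate 1 ⇒ r3c1=1.
Step 6. [r2c4∈{3}] nothing but 3 survives at r2c4. So r2c4=3.
Step 7. [r2c1∈{2}] nothing but 2 survives at r2c1 ⇒ r2c1=2.
Step 8. [r4c3∈{3}] r4c3's peers cover all but 3. So r4c3=3.

Answer: 3 1 2 4 / 2 4 1 3 / 1 3 4 2 / 4 2 3 1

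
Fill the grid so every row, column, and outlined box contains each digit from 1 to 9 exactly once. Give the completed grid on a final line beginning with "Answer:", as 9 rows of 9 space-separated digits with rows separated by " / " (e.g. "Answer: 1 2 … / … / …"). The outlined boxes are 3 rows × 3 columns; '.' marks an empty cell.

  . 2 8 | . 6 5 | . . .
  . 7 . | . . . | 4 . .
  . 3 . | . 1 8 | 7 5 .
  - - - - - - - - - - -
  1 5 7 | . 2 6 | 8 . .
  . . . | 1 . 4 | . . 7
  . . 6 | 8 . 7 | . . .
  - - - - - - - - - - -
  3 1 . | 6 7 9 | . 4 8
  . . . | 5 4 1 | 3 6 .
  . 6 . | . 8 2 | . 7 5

Step 1. [r2c6∈{3}] r2c6 is down to just 3 ⇒ r2c6=3.
Step 2. [r2c5∈{9}] r2c5 is down to just 9 ⇒ r2c5=9.
Step 3. [r7c7∈{2}] r7c7's peers cover all but 2, so r7c7=2.
Step 4. [r8c9∈{9}] nothing but 9 survives at r8c9, so r8c9=9.
Step 5. [r5c3∈{2,3,9}] r5c3 is the only open cell in col 3 admitting 3, so r5c3=3.
Step 6. [r6c5∈{3,5}] in col 5, 3 fits only at r6c5. So r6c5=3.
Step 7. [r6c7∈{1,5,9}] in row 6, 5 fits only at r6c7 ⇒ r6c7=5.
Step 8. [r2c4∈{2}] only 2 remains possible at r2c4, so r2c4=2.
Step 9. [r6c2∈{4,9}] col 2 places 4 nowhere but r6c2, so r6c2=4.
Step 10. [r5c2∈{8,9}] in col 2, 9 fits only at r5c2. So r5c2=9.
Step 11. [r6c1∈{2}] r6c1 is down to just 2, so r6c1=2.
Step 12. [r1c7∈{1,9}] across col 7, 9 lands solely at r1c7 ⇒ r1c7=9.
Step 13. [r1c1∈{4}] nothing but 4 survives at r1c1 ⇒ r1c1=4.
Step 14. [r2c3∈{1,5}] in col 3, 1 fits only at r2c3 ⇒ r2c3=1.
Step 15. [r2c9∈{6}] r2c9 is down to just 6 ⇒ r2c9=6.
Step 16. [r3c3∈{9}] only 9 remains possible at r3c3 ⇒ r3c3=9.
Step 17. [r6c9∈{1}] r6c9 has the single candidate 1. So r6c9=1.
Step 18. [r1c9∈{3}] nothing but 3 survives at r1c9 ⇒ r1c9=3.
Step 19. [r5c1∈{8}] nothing but 8 survives at r5c1, so r5c1=8.
Step 20. [r4c8∈{3,9}] across row 4, 3 lands solely at r4c8 ⇒ r4c8=3.
Step 21. [r1c8∈{1}] r1c8 has the single candidate 1. So r1c8=1.
Step 22. [r1c4∈{7}] r1c4's peers cover all but 7 ⇒ r1c4=7.
Step 23. [r9c1∈{9}] r9c1 has the single candidate 9, so r9c1=9.
Step 24. [r8c1∈{7}] r8c1's peers cover all but 7. So r8c1=7.
Step 25. [r3c4∈{4}] r3c4 is down to just 4 ⇒ r3c4=4.
Step 26. [r7c3∈{5}] nothing but 5 survives at r7c3 ⇒ r7c3=5.
Step 27. [r3c9∈{2}] only 2 remains possible at r3c9 ⇒ r3c9=2.
Step 28. [r4c9∈{4}] r4c9's peers cover all but 4. So r4c9=4.
Step 29. [r9c3∈{4}] r9c3's peers cover all but 4 ⇒ r9c3=4.
Step 30. [r8c3∈{2}] nothing but 2 survives at r8c3, so r8c3=2.
Step 31. [r8c2∈{8}] nothing but 8 survives at r8c2 ⇒ r8c2=8.
Step 32. [r5c5∈{5}] r5c5's peers cover all but 5. So r5c5=5.
Step 33. [r9c7∈{1}] r9c7 is down to just 1 ⇒ r9c7=1.
Step 34. [r2c8∈{8}] r2c8 is down to just 8. So r2c8=8.
Step 35. [r9c4∈{3}] nothing but 3 survives at r9c4 ⇒ r9c4=3.
Step 36. [r5c8∈{2}] r5c8's peers cover all but 2 ⇒ r5c8=2.
Step 37. [r3c1∈{6}] only 6 remains possible at r3c1. So r3c1=6.
Step 38. [r5c7∈{6}] r5c7 has the single candidate 6, so r5c7=6.
Step 39. [r6c8∈{9}] r6c8 is down to just 9 ⇒ r6c8=9.
Step 40. [r2c1∈{5}] only 5 remains possible at r2c1. So r2c1=5.
Step 41. [r4c4∈{9}] r4c4's peers cover all but 9, so r4c4=9.

Answer: 4 2 8 7 6 5 9 1 3 / 5 7 1 2 9 3 4 8 6 / 6 3 9 4 1 8 7 5 2 / 1 5 7 9 2 6 8 3 4 / 8 9 3 1 5 4 6 2 7 / 2 4 6 8 3 7 5 9 1 / 3 1 5 6 7 9 2 4 8 / 7 8 2 5 4 1 3 6 9 / 9 6 4 3 8 2 1 7 5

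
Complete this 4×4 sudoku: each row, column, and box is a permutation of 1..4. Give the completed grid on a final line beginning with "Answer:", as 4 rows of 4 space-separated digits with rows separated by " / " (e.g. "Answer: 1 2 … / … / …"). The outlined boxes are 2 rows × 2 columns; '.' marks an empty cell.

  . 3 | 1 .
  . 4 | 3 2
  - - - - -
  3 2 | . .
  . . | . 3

Step 1. [r3c3∈{4}] r3c3's peers cover all but 4, so r3c3=4.
Step 2. [r2c1∈{1}] r2c1 has the single candidate 1. So r2c1=1.
Step 3. [r1c4∈{4}] r1c4 has the single candidate 4 ⇒ r1c4=4.
Step 4. [r4c2∈{1}] nothing but 1 survives at r4c2, so r4c2=1.
Step 5. [r4c1∈{4}] r4c1 is down to just 4, so r4c1=4.
Step 6. [r1c1∈{2}] r1c1 is down to just 2, so r1c1=2.
Step 7. [r3c4∈{1}] nothing but 1 survives at r3c4 ⇒ r3c4=1.
Step 8. [r4c3∈{2}] nothing but 2 survives at r4c3, so r4c3=2.

Answer: 2 3 1 4 / 1 4 3 2 / 3 2 4 1 / 4 1 2 3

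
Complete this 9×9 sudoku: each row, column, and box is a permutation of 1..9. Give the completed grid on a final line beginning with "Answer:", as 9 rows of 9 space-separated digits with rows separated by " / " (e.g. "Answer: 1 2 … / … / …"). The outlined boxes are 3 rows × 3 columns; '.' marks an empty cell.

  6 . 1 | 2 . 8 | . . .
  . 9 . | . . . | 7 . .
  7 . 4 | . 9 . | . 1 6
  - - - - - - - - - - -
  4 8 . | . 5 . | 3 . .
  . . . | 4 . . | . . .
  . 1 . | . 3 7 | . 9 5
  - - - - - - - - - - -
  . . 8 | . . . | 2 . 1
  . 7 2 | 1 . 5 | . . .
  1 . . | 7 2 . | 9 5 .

Step 1. [r9c9∈{3,4,8}] across row 9, 8 lands solely at r9c9 ⇒ r9c9=8.
Step 2. [r6c3∈{6}] r6c3 is down to just 6, so r6c3=6.
Step 3. [r9c3∈{3}] r9c3 is down to just 3 ⇒ r9c3=3.
Step 4. [r4c6∈{1,2,6,9}] r4c6 is the only open cell in row 4 admitting 1, so r4c6=1.
Step 5. [r5c6∈{2,6,9}] across col 6, 2 lands solely at r5c6, so r5c6=2.
Step 6. [r3c6∈{3}] r3c6's peers cover all but 3 ⇒ r3c6=3.
Step 7. [r2c3∈{5}] nothing but 5 survives at r2c3 ⇒ r2c3=5.
Step 8. [r7c8∈{3,4,6,7}] in row 7, 7 fits only at r7c8, so r7c8=7.
Step 9. [r1c2∈{3}] only 3 remains possible at r1c2, so r1c2=3.
Step 10. [r1c8∈{4}] nothing but 4 survives at r1c8, so r1c8=4.
Step 11. [r3c7∈{5,8}] r3c7 is the only open cell in row 3 admitting 8, so r3c7=8.
Step 12. [r7c6∈{4,6,9}] r7c6 is the only open cell in col 6 admitting 9, so r7c6=9.
Step 13. [r2c4∈{6}] nothing but 6 survives at r2c4. So r2c4=6.
Step 14. [r5c5∈{6,8}] across box 5, 6 lands solely at r5c5. So r5c5=6.
Step 15. [r7c5∈{4}] r7c5 has the single candidate 4, so r7c5=4.
Step 16. [r7c1∈{5}] only 5 remains possible at r7c1 ⇒ r7c1=5.
Step 17. [r8c7∈{4,6}] 6 has one home in col 7: r8c7, so r8c7=6.
Step 18. [r8c8∈{3}] only 3 remains possible at r8c8. So r8c8=3.
Step 19. [r2c8∈{2}] nothing but 2 survives at r2c8. So r2c8=2.
Step 20. [r5c9∈{7}] r5c9 is down to just 7. So r5c9=7.
Step 21. [r5c3∈{9}] r5c3 has the single candidate 9 ⇒ r5c3=9.
Step 22. [r9c2∈{4,6}] r9c2 is the only open cell in row 9 admitting 4, so r9c2=4.
Step 23. [r8c1∈{9}] r8c1 has the single candidate 9. So r8c1=9.
Step 24. [r3c2∈{2}] r3c2's peers cover all but 2, so r3c2=2.
Step 25. [r7c4∈{3}] nothing but 3 survives at r7c4 ⇒ r7c4=3.
Step 26. [r4c9∈{2}] r4c9's peers cover all but 2 ⇒ r4c9=2.
Step 27. [r5c7∈{1}] only 1 remains possible at r5c7, so r5c7=1.
Step 28. [r2c5∈{1}] only 1 remains possible at r2c5. So r2c5=1.
Step 29. [r4c8∈{6}] r4c8 has the single candidate 6 ⇒ r4c8=6.
Step 30. [r6c1∈{2}] only 2 remains possible at r6c1 ⇒ r6c1=2.
Step 31. [r5c1∈{3}] r5c1 is down to just 3 ⇒ r5c1=3.
Step 32. [r1c5∈{7}] r1c5 has the single candidate 7 ⇒ r1c5=7.
Step 33. [r3c4∈{5}] r3c4 has the single candidate 5. So r3c4=5.
Step 34. [r4c3∈{7}] r4c3 is down to just 7 ⇒ r4c3=7.
Step 35. [r6c7∈{4}] only 4 remains possible at r6c7. So r6c7=4.
Step 36. [r9c6∈{6}] only 6 remains possible at r9c6. So r9c6=6.
Step 37. [r1c9∈{9}] only 9 remains possible at r1c9 ⇒ r1c9=9.
Step 38. [r5c2∈{5}] r5c2 has the single candidate 5, so r5c2=5.
Step 39. [r7c2∈{6}] r7c2's peers cover all but 6 ⇒ r7c2=6.
Step 40. [r2c9∈{3}] only 3 remains possible at r2c9. So r2c9=3.
Step 41. [r2c1∈{8}] r2c1 has the single candidate 8, so r2c1=8.
Step 42. [r5c8∈{8}] nothing but 8 survives at r5c8 ⇒ r5c8=8.
Step 43. [r8c9∈{4}] r8c9 is down to just 4, so r8c9=4.
Step 44. [r4c4∈{9}] r4c4 has the single candidate 9, so r4c4=9.
Step 45. [r1c7∈{5}] r1c7's peers cover all but 5 ⇒ r1c7=5.
Step 46. [r8c5∈{8}] r8c5 is down to just 8. So r8c5=8.
Step 47. [r6c4∈{8}] r6c4's peers cover all but 8. So r6c4=8.
Step 48. [r2c6∈{4}] r2c6 is down to just 4, so r2c6=4.

Answer: 6 3 1 2 7 8 5 4 9 / 8 9 5 6 1 4 7 2 3 / 7 2 4 5 9 3 8 1 6 / 4 8 7 9 5 1 3 6 2 / 3 5 9 4 6 2 1 8 7 / 2 1 6 8 3 7 4 9 5 / 5 6 8 3 4 9 2 7 1 / 9 7 2 1 8 5 6 3 4 / 1 4 3 7 2 6 9 5 8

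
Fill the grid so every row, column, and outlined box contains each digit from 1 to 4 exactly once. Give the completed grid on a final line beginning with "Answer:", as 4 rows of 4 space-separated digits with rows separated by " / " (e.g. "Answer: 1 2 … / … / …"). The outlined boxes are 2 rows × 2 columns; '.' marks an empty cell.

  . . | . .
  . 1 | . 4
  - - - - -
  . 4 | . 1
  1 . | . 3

Step 1. [r3c3∈{2}] nothing but 2 survives at r3c3. So r3c3=2.
Step 2. [r1c2∈{2,3}] in col 2, 3 fits only at r1c2. So r1c2=3.
Step 3. [r2c1∈{2}] r2c1 is down to just 2. So r2c1=2.
Step 4. [r1c1∈{4}] r1c1 is down to just 4, so r1c1=4.
Step 5. [r1c4∈{2}] nothing but 2 survives at r1c4 ⇒ r1c4=2.
Step 6. [r1c3∈{1}] r1c3 is down to just 1, so r1c3=1.
Step 7. [r2c3∈{3}] r2c3 has the single candidate 3. So r2c3=3.
Step 8. [r3c1∈{3}] r3c1's peers cover all but 3 ⇒ r3c1=3.
Step 9. [r4c2∈{2}] r4c2 has the single candidate 2 ⇒ r4c2=2.
Step 10. [r4c3∈{4}] r4c3's peers cover all but 4. So r4c3=4.

Answer: 4 3 1 2 / 2 1 3 4 / 3 4 2 1 / 1 2 4 3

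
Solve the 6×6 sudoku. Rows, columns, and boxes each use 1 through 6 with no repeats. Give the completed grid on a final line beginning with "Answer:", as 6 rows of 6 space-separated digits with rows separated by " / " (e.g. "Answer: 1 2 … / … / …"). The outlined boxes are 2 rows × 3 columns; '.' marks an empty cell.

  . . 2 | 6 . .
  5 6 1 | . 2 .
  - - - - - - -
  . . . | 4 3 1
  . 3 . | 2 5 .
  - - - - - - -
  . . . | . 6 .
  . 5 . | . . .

Step 1. [r5c2∈{1,2,4}] across col 2, 1 lands solely at r5c2 ⇒ r5c2=1.
Step 2. [r2c6∈{3,4}] across row 2, 4 lands solely at r2c6 ⇒ r2c6=4.
Step 3. [r1c1∈{3,4}] across box 1, 3 lands solely at r1c1 ⇒ r1c1=3.
Step 4. [r6c5∈{1,4}] r6c5 is the only open cell in col 5 admitting 4 ⇒ r6c5=4.
Step 5. [r4c6∈{6}] r4c6 is down to just 6. So r4c6=6.
Step 6. [r4c3∈{4}] only 4 remains possible at r4c3, so r4c3=4.
Step 7. [r5c3∈{3}] only 3 remains possible at r5c3 ⇒ r5c3=3.
Step 8. [r6c6∈{2,3}] r6c6 is the only open cell in col 6 admitting 3. So r6c6=3.
Step 9. [r6c1∈{2,6}] row 6 places 2 nowhere but r6c1 ⇒ r6c1=2.
Step 10. [r6c3∈{6}] r6c3 is down to just 6 ⇒ r6c3=6.
Step 11. [r5c4∈{5}] r5c4 is down to just 5, so r5c4=5.
Step 12. [r1c2∈{4}] r1c2 has the single candidate 4 ⇒ r1c2=4.
Step 13. [r5c1∈{4}] nothing but 4 survives at r5c1, so r5c1=4.
Step 14. [r1c5∈{1}] r1c5's peers cover all but 1, so r1c5=1.
Step 15. [r5c6∈{2}] r5c6 is down to just 2 ⇒ r5c6=2.
Step 16. [r6c4∈{1}] r6c4 has the single candidate 1, so r6c4=1.
Step 17. [r3c3∈{5}] only 5 remains possible at r3c3 ⇒ r3c3=5.
Step 18. [r3c2∈{2}] r3c2's peers cover all but 2 ⇒ r3c2=2.
Step 19. [r1c6∈{5}] r1c6's peers cover all but 5, so r1c6=5.
Step 20. [r4c1∈{1}] r4c1 has the single candidate 1, so r4c1=1.
Step 21. [r3c1∈{6}] nothing but 6 survives at r3c1 ⇒ r3c1=6.
Step 22. [r2c4∈{3}] r2c4 has the single candidate 3. So r2c4=3.

Answer: 3 4 2 6 1 5 / 5 6 1 3 2 4 / 6 2 5 4 3 1 / 1 3 4 2 5 6 / 4 1 3 5 6 2 / 2 5 6 1 4 3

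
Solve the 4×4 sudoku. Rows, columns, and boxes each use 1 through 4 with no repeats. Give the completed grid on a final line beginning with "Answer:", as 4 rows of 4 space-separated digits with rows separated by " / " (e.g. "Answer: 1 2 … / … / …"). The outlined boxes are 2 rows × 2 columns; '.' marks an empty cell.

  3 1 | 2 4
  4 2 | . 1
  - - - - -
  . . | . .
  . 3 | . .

Step 1. [r4c4∈{2}] r4c4's peers cover all but 2, so r4c4=2.
Step 2. [r4c3∈{1,4}] in row 4, 4 fits only at r4c3, so r4c3=4.
Step 3. [r3c3∈{1,3}] r3c3 is the only open cell in col 3 admitting 1. So r3c3=1.
Step 4. [r3c2∈{4}] nothing but 4 survives at r3c2. So r3c2=4.
Step 5. [r2c3∈{3}] nothing but 3 survives at r2c3 ⇒ r2c3=3.
Step 6. [r4c1∈{1}] nothing but 1 survives at r4c1, so r4c1=1.
Step 7. [r3c1∈{2}] nothing but 2 survives at r3c1 ⇒ r3c1=2.
Step 8. [r3c4∈{3}] r3c4 is down to just 3, so r3c4=3.

Answer: 3 1 2 4 / 4 2 3 1 / 2 4 1 3 / 1 3 4 2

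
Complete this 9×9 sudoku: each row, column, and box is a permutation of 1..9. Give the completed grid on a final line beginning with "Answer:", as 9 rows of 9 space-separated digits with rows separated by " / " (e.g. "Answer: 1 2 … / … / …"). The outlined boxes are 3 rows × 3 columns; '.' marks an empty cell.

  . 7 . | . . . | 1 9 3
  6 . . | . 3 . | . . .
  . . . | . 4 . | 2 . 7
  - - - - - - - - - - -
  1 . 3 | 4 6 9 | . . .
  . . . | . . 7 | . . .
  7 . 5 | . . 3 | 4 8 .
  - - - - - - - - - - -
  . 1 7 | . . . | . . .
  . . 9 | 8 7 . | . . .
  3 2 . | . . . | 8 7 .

Step 1. [r2c7∈{5}] r2c7 has the single candidate 5, so r2c7=5.
Step 2. [r5c5∈{1,2,5,8}] box 5 places 8 nowhere but r5c5 ⇒ r5c5=8.
Step 3. [r5c4∈{1,2,5}] in box 5, 5 fits only at r5c4, so r5c4=5.
Step 4. [r2c8∈{4}] r2c8's peers cover all but 4. So r2c8=4.
Step 5. [r3c8∈{6}] only 6 remains possible at r3c8, so r3c8=6.
Step 6. [r7c4∈{2,3,6,9}] in col 4, 3 fits only at r7c4. So r7c4=3.
Step 7. [r7c1∈{4,5,8}] row 7 places 8 nowhere but r7c1 ⇒ r7c1=8.
Step 8. [r3c2∈{3,5,8,9}] 3 has one home in row 3: r3c2, so r3c2=3.
Step 9. [r8c2∈{4,5,6}] 5 has one home in col 2: r8c2 ⇒ r8c2=5.
Step 10. [r9c3∈{4,6}] in box 7, 6 fits only at r9c3. So r9c3=6.
Step 11. [r8c1∈{4}] r8c1 is down to just 4, so r8c1=4.
Step 12. [r2c9∈{8}] r2c9's peers cover all but 8 ⇒ r2c9=8.
Step 13. [r2c2∈{9}] nothing but 9 survives at r2c2, so r2c2=9.
Step 14. [r6c9∈{1,2,6,9}] across row 6, 9 lands solely at r6c9. So r6c9=9.
Step 15. [r1c3∈{2,4,8}] in row 1, 4 fits only at r1c3 ⇒ r1c3=4.
Step 16. [r5c3∈{2}] only 2 remains possible at r5c3 ⇒ r5c3=2.
Step 17. [r1c6∈{2,5,6,8}] across row 1, 8 lands solely at r1c6, so r1c6=8.
Step 18. [r2c3∈{1}] r2c3's peers cover all but 1 ⇒ r2c3=1.
Step 19. [r2c6∈{2}] r2c6 has the single candidate 2 ⇒ r2c6=2.
Step 20. [r7c5∈{2,5,9}] across box 8, 2 lands solely at r7c5. So r7c5=2.
Step 21. [r7c8∈{5}] r7c8 is down to just 5. So r7c8=5.
Step 22. [r9c5∈{1,5,9}] in col 5, 9 fits only at r9c5 ⇒ r9c5=9.
Step 23. [r9c4∈{1}] r9c4 has the single candidate 1, so r9c4=1.
Step 24. [r8c6∈{6}] r8c6 is down to just 6. So r8c6=6.
Step 25. [r7c6∈{4}] r7c6 has the single candidate 4 ⇒ r7c6=4.
Step 26. [r4c8∈{2}] r4c8 is down to just 2 ⇒ r4c8=2.
Step 27. [r3c1∈{5}] r3c1 is down to just 5, so r3c1=5.
Step 28. [r7c9∈{6}] nothing but 6 survives at r7c9 ⇒ r7c9=6.
Step 29. [r8c7∈{3}] only 3 remains possible at r8c7. So r8c7=3.
Step 30. [r5c9∈{1}] r5c9 is down to just 1. So r5c9=1.
Step 31. [r5c7∈{6}] only 6 remains possible at r5c7 ⇒ r5c7=6.
Step 32. [r5c2∈{4}] r5c2 has the single candidate 4, so r5c2=4.
Step 33. [r3c6∈{1}] nothing but 1 survives at r3c6, so r3c6=1.
Step 34. [r4c9∈{5}] r4c9's peers cover all but 5. So r4c9=5.
Step 35. [r6c2∈{6}] r6c2 has the single candidate 6, so r6c2=6.
Step 36. [r5c1∈{9}] r5c1 is down to just 9, so r5c1=9.
Step 37. [r3c4∈{9}] r3c4's peers cover all but 9, so r3c4=9.
Step 38. [r7c7∈{9}] r7c7 is down to just 9, so r7c7=9.
Step 39. [r4c7∈{7}] r4c7 has the single candidate 7. So r4c7=7.
Step 40. [r1c4∈{6}] r1c4 has the single candidate 6, so r1c4=6.
Step 41. [r6c4∈{2}] r6c4 has the single candidate 2, so r6c4=2.
Step 42. [r1c1∈{2}] r1c1 has the single candidate 2, so r1c1=2.
Step 43. [r2c4∈{7}] only 7 remains possible at r2c4 ⇒ r2c4=7.
Step 44. [r5c8∈{3}] r5c8 is down to just 3, so r5c8=3.
Step 45. [r3c3∈{8}] nothing but 8 survives at r3c3. So r3c3=8.
Step 46. [r9c6∈{5}] r9c6 has the single candidate 5 ⇒ r9c6=5.
Step 47. [r8c8∈{1}] only 1 remains possible at r8c8 ⇒ r8c8=1.
Step 48. [r4c2∈{8}] nothing but 8 survives at r4c2. So r4c2=8.
Step 49. [r8c9∈{2}] only 2 remains possible at r8c9 ⇒ r8c9=2.
Step 50. [r1c5∈{5}] r1c5's peers cover all but 5, so r1c5=5.
Step 51. [r9c9∈{4}] only 4 remains possible at r9c9. So r9c9=4.
Step 52. [r6c5∈{1}] only 1 remains possible at r6c5, so r6c5=1.

Answer: 2 7 4 6 5 8 1 9 3 / 6 9 1 7 3 2 5 4 8 / 5 3 8 9 4 1 2 6 7 / 1 8 3 4 6 9 7 2 5 / 9 4 2 5 8 7 6 3 1 / 7 6 5 2 1 3 4 8 9 / 8 1 7 3 2 4 9 5 6 / 4 5 9 8 7 6 3 1 2 / 3 2 6 1 9 5 8 7 4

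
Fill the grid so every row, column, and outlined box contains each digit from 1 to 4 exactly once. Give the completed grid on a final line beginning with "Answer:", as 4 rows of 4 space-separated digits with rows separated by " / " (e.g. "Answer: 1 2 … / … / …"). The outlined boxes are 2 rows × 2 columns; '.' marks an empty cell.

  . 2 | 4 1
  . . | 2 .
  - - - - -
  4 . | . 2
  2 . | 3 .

Step 1. [r4c2∈{1}] r4c2's peers cover all but 1 ⇒ r4c2=1.
Step 2. [r2c4∈{3}] r2c4 is down to just 3 ⇒ r2c4=3.
Step 3. [r4c4∈{4}] only 4 remains possible at r4c4, so r4c4=4.
Step 4. [r3c2∈{3}] nothing but 3 survives at r3c2, so r3c2=3.
Step 5. [r2c2∈{4}] only 4 remains possible at r2c2, so r2c2=4.
Step 6. [r3c3∈{1}] r3c3's peers cover all but 1 ⇒ r3c3=1.
Step 7. [r2c1∈{1}] r2c1's peers cover all but 1, so r2c1=1.
Step 8. [r1c1∈{3}] r1c1 is down to just 3 ⇒ r1c1=3.

Answer: 3 2 4 1 / 1 4 2 3 / 4 3 1 2 / 2 1 3 4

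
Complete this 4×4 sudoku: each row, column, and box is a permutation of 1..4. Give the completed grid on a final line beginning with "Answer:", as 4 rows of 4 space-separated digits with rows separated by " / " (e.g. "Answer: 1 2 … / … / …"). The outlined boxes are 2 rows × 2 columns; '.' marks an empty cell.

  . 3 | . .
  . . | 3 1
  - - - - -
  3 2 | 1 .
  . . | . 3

Step 1. [r1c1∈{1,2,4}] across row 1, 1 lands solely at r1c1 ⇒ r1c1=1.
Step 2. [r4c1∈{4}] r4c1 has the single candidate 4, so r4c1=4.
Step 3. [r1c3∈{2,4}] in col 3, 4 fits only at r1c3, so r1c3=4.
Step 4. [r1c4∈{2}] r1c4's peers cover all but 2. So r1c4=2.
Step 5. [r4c3∈{2}] nothing but 2 survives at r4c3. So r4c3=2.
Step 6. [r3c4∈{4}] r3c4 is down to just 4. So r3c4=4.
Step 7. [r2c1∈{2}] nothing but 2 survives at r2c1 ⇒ r2c1=2.
Step 8. [r4c2∈{1}] nothing but 1 survives at r4c2 ⇒ r4c2=1.
Step 9. [r2c2∈{4}] r2c2 has the single candidate 4. So r2c2=4.

Answer: 1 3 4 2 / 2 4 3 1 / 3 2 1 4 / 4 1 2 3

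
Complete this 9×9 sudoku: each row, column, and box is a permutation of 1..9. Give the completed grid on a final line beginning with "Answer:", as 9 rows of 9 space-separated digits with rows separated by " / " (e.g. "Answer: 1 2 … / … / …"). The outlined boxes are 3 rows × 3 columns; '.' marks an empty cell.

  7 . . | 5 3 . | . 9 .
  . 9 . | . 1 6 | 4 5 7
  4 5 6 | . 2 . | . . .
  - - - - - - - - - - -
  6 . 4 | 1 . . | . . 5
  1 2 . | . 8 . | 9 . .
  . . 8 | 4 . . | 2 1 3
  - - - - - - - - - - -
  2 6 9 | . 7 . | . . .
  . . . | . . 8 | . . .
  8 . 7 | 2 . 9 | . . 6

Step 1. [r7c6∈{1,3,4,5}] 1 has one home in col 6: r7c6. So r7c6=1.
Step 2. [r1c9∈{1,2,8}] 2 has one home in box 3: r1c9 ⇒ r1c9=2.
Step 3. [r7c7∈{3,5,8}] row 7 places 5 nowhere but r7c7 ⇒ r7c7=5.
Step 4. [r6c5∈{5,6,9}] row 6 places 6 nowhere but r6c5 ⇒ r6c5=6.
Step 5. [r3c6∈{7}] only 7 remains possible at r3c6, so r3c6=7.
Step 6. [r7c4∈{3}] r7c4 has the single candidate 3, so r7c4=3.
Step 7. [r5c9∈{4}] nothing but 4 survives at r5c9. So r5c9=4.
Step 8. [r8c8∈{2,3,4,7}] row 8 places 2 nowhere but r8c8, so r8c8=2.
Step 9. [r1c3∈{1}] r1c3's peers cover all but 1, so r1c3=1.
Step 10. [r8c7∈{1,3,7}] across row 8, 7 lands solely at r8c7, so r8c7=7.
Step 11. [r4c7∈{8}] r4c7's peers cover all but 8. So r4c7=8.
Step 12. [r7c8∈{4,8}] across row 7, 4 lands solely at r7c8 ⇒ r7c8=4.
Step 13. [r3c8∈{3,8}] r3c8 is the only open cell in col 8 admitting 8 ⇒ r3c8=8.
Step 14. [r4c8∈{7}] r4c8's peers cover all but 7. So r4c8=7.
Step 15. [r4c2∈{3}] r4c2's peers cover all but 3 ⇒ r4c2=3.
Step 16. [r5c3∈{5}] nothing but 5 survives at r5c3 ⇒ r5c3=5.
Step 17. [r8c3∈{3}] nothing but 3 survives at r8c3. So r8c3=3.
Step 18. [r9c5∈{4,5}] row 9 places 5 nowhere but r9c5. So r9c5=5.
Step 19. [r9c2∈{1,4}] row 9 places 4 nowhere but r9c2, so r9c2=4.
Step 20. [r9c7∈{1,3}] in row 9, 1 fits only at r9c7, so r9c7=1.
Step 21. [r3c7∈{3}] only 3 remains possible at r3c7, so r3c7=3.
Step 22. [r6c6∈{5}] r6c6 has the single candidate 5 ⇒ r6c6=5.
Step 23. [r5c8∈{6}] r5c8's peers cover all but 6, so r5c8=6.
Step 24. [r2c4∈{8}] r2c4 is down to just 8, so r2c4=8.
Step 25. [r8c1∈{5}] r8c1 is down to just 5. So r8c1=5.
Step 26. [r8c9∈{9}] only 9 remains possible at r8c9. So r8c9=9.
Step 27. [r7c9∈{8}] only 8 remains possible at r7c9 ⇒ r7c9=8.
Step 28. [r6c2∈{7}] nothing but 7 survives at r6c2. So r6c2=7.
Step 29. [r8c5∈{4}] r8c5 is down to just 4, so r8c5=4.
Step 30. [r3c4∈{9}] r3c4 is down to just 9. So r3c4=9.
Step 31. [r4c6∈{2}] r4c6 is down to just 2 ⇒ r4c6=2.
Step 32. [r2c1∈{3}] r2c1's peers cover all but 3 ⇒ r2c1=3.
Step 33. [r3c9∈{1}] only 1 remains possible at r3c9 ⇒ r3c9=1.
Step 34. [r2c3∈{2}] r2c3 is down to just 2. So r2c3=2.
Step 35. [r8c4∈{6}] r8c4 has the single candidate 6 ⇒ r8c4=6.
Step 36. [r8c2∈{1}] nothing but 1 survives at r8c2. So r8c2=1.
Step 37. [r1c2∈{8}] only 8 remains possible at r1c2 ⇒ r1c2=8.
Step 38. [r5c6∈{3}] nothing but 3 survives at r5c6 ⇒ r5c6=3.
Step 39. [r1c6∈{4}] nothing but 4 survives at r1c6, so r1c6=4.
Step 40. [r1c7∈{6}] r1c7's peers cover all but 6 ⇒ r1c7=6.
Step 41. [r9c8∈{3}] r9c8 has the single candidate 3, so r9c8=3.
Step 42. [r5c4∈{7}] r5c4's peers cover all but 7, so r5c4=7.
Step 43. [r6c1∈{9}] r6c1 is down to just 9, so r6c1=9.
Step 44. [r4c5∈{9}] r4c5 has the single candidate 9, so r4c5=9.

Answer: 7 8 1 5 3 4 6 9 2 / 3 9 2 8 1 6 4 5 7 / 4 5 6 9 2 7 3 8 1 / 6 3 4 1 9 2 8 7 5 / 1 2 5 7 8 3 9 6 4 / 9 7 8 4 6 5 2 1 3 / 2 6 9 3 7 1 5 4 8 / 5 1 3 6 4 8 7 2 9 / 8 4 7 2 5 9 1 3 6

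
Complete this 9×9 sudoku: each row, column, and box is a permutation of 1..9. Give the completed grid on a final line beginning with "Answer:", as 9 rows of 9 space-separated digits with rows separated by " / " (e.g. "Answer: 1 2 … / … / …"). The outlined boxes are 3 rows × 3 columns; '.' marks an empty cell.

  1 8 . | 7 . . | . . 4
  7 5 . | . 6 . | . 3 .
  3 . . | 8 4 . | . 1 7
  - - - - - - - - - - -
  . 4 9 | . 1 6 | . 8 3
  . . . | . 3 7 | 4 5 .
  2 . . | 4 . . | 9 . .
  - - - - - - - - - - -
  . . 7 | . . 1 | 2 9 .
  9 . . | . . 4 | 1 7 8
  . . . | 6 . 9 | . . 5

Step 1. [r2c6∈{2}] r2c6 has the single candidate 2 ⇒ r2c6=2.
Step 2. [r7c1∈{4,5,6,8}] 4 has one home in row 7: r7c1. So r7c1=4.
Step 3. [r8c3∈{2,3,5,6}] 5 has one home in box 7: r8c3 ⇒ r8c3=5.
Step 4. [r8c2∈{2,3,6}] r8c2 is the only open cell in row 8 admitting 6, so r8c2=6.
Step 5. [r5c2∈{1}] nothing but 1 survives at r5c2. So r5c2=1.
Step 6. [r3c6∈{5}] only 5 remains possible at r3c6. So r3c6=5.
Step 7. [r7c2∈{3}] r7c2 is down to just 3, so r7c2=3.
Step 8. [r6c8∈{6}] nothing but 6 survives at r6c8. So r6c8=6.
Step 9. [r6c5∈{5,8}] in row 6, 5 fits only at r6c5, so r6c5=5.
Step 10. [r9c1∈{8}] nothing but 8 survives at r9c1. So r9c1=8.
Step 11. [r9c2∈{2}] r9c2 has the single candidate 2, so r9c2=2.
Step 12. [r3c3∈{2,6}] across row 3, 2 lands solely at r3c3. So r3c3=2.
Step 13. [r5c4∈{2,9}] in row 5, 9 fits only at r5c4. So r5c4=9.
Step 14. [r1c3∈{6}] r1c3's peers cover all but 6 ⇒ r1c3=6.
Step 15. [r8c5∈{2}] only 2 remains possible at r8c5. So r8c5=2.
Step 16. [r5c3∈{8}] r5c3's peers cover all but 8. So r5c3=8.
Step 17. [r4c4∈{2}] only 2 remains possible at r4c4, so r4c4=2.
Step 18. [r6c3∈{3}] r6c3's peers cover all but 3, so r6c3=3.
Step 19. [r9c5∈{7}] r9c5 has the single candidate 7. So r9c5=7.
Step 20. [r6c6∈{8}] r6c6 is down to just 8, so r6c6=8.
Step 21. [r7c4∈{5}] r7c4 is down to just 5, so r7c4=5.
Step 22. [r9c3∈{1}] r9c3's peers cover all but 1. So r9c3=1.
Step 23. [r9c7∈{3}] only 3 remains possible at r9c7 ⇒ r9c7=3.
Step 24. [r4c7∈{7}] r4c7 has the single candidate 7, so r4c7=7.
Step 25. [r7c9∈{6}] r7c9 has the single candidate 6 ⇒ r7c9=6.
Step 26. [r3c2∈{9}] only 9 remains possible at r3c2. So r3c2=9.
Step 27. [r4c1∈{5}] nothing but 5 survives at r4c1 ⇒ r4c1=5.
Step 28. [r7c5∈{8}] r7c5 is down to just 8 ⇒ r7c5=8.
Step 29. [r5c1∈{6}] r5c1 is down to just 6, so r5c1=6.
Step 30. [r8c4∈{3}] only 3 remains possible at r8c4. So r8c4=3.
Step 31. [r2c7∈{8}] r2c7 is down to just 8, so r2c7=8.
Step 32. [r6c2∈{7}] only 7 remains possible at r6c2. So r6c2=7.
Step 33. [r2c4∈{1}] nothing but 1 survives at r2c4, so r2c4=1.
Step 34. [r2c3∈{4}] only 4 remains possible at r2c3. So r2c3=4.
Step 35. [r6c9∈{1}] only 1 remains possible at r6c9. So r6c9=1.
Step 36. [r1c6∈{3}] only 3 remains possible at r1c6. So r1c6=3.
Step 37. [r3c7∈{6}] r3c7 has the single candidate 6, so r3c7=6.
Step 38. [r2c9∈{9}] nothing but 9 survives at r2c9 ⇒ r2c9=9.
Step 39. [r9c8∈{4}] r9c8's peers cover all but 4 ⇒ r9c8=4.
Step 40. [r1c7∈{5}] r1c7's peers cover all but 5. So r1c7=5.
Step 41. [r5c9∈{2}] r5c9's peers cover all but 2. So r5c9=2.
Step 42. [r1c8∈{2}] nothing but 2 survives at r1c8. So r1c8=2.
Step 43. [r1c5∈{9}] r1c5 is down to just 9. So r1c5=9.

Answer: 1 8 6 7 9 3 5 2 4 / 7 5 4 1 6 2 8 3 9 / 3 9 2 8 4 5 6 1 7 / 5 4 9 2 1 6 7 8 3 / 6 1 8 9 3 7 4 5 2 / 2 7 3 4 5 8 9 6 1 / 4 3 7 5 8 1 2 9 6 / 9 6 5 3 2 4 1 7 8 / 8 2 1 6 7 9 3 4 5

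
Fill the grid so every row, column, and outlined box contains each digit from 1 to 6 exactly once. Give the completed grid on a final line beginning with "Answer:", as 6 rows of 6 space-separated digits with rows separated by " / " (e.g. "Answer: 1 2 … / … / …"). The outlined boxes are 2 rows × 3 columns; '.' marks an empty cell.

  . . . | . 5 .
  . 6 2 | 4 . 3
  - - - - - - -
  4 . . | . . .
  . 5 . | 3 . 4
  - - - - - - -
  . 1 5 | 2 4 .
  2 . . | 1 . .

Step 1. [r5c6∈{6}] r5c6's peers cover all but 6, so r5c6=6.
Step 2. [r4c1∈{1,6}] across col 1, 6 lands solely at r4c1. So r4c1=6.
Step 3. [r2c5∈{1}] nothing but 1 survives at r2c5 ⇒ r2c5=1.
Step 4. [r5c1∈{3}] nothing but 3 survives at r5c1, so r5c1=3.
Step 5. [r3c6∈{1,2,5}] col 6 places 1 nowhere but r3c6. So r3c6=1.
Step 6. [r3c2∈{2,3}] in col 2, 2 fits only at r3c2, so r3c2=2.
Step 7. [r1c2∈{3,4}] across col 2, 3 lands solely at r1c2. So r1c2=3.
Step 8. [r1c3∈{1,4}] 4 has one home in row 1: r1c3 ⇒ r1c3=4.
Step 9. [r3c5∈{6}] r3c5's peers cover all but 6, so r3c5=6.
Step 10. [r6c2∈{4}] r6c2's peers cover all but 4. So r6c2=4.
Step 11. [r2c1∈{5}] nothing but 5 survives at r2c1, so r2c1=5.
Step 12. [r6c3∈{6}] r6c3's peers cover all but 6 ⇒ r6c3=6.
Step 13. [r1c1∈{1}] r1c1 is down to just 1 ⇒ r1c1=1.
Step 14. [r1c6∈{2}] only 2 remains possible at r1c6. So r1c6=2.
Step 15. [r4c5∈{2}] only 2 remains possible at r4c5 ⇒ r4c5=2.
Step 16. [r4c3∈{1}] r4c3 has the single candidate 1, so r4c3=1.
Step 17. [r3c3∈{3}] only 3 remains possible at r3c3 ⇒ r3c3=3.
Step 18. [r1c4∈{6}] nothing but 6 survives at r1c4. So r1c4=6.
Step 19. [r6c5∈{3}] only 3 remains possible at r6c5, so r6c5=3.
Step 20. [r3c4∈{5}] r3c4 has the single candidate 5. So r3c4=5.
Step 21. [r6c6∈{5}] only 5 remains possible at r6c6 ⇒ r6c6=5.

Answer: 1 3 4 6 5 2 / 5 6 2 4 1 3 / 4 2 3 5 6 1 / 6 5 1 3 2 4 / 3 1 5 2 4 6 / 2 4 6 1 3 5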